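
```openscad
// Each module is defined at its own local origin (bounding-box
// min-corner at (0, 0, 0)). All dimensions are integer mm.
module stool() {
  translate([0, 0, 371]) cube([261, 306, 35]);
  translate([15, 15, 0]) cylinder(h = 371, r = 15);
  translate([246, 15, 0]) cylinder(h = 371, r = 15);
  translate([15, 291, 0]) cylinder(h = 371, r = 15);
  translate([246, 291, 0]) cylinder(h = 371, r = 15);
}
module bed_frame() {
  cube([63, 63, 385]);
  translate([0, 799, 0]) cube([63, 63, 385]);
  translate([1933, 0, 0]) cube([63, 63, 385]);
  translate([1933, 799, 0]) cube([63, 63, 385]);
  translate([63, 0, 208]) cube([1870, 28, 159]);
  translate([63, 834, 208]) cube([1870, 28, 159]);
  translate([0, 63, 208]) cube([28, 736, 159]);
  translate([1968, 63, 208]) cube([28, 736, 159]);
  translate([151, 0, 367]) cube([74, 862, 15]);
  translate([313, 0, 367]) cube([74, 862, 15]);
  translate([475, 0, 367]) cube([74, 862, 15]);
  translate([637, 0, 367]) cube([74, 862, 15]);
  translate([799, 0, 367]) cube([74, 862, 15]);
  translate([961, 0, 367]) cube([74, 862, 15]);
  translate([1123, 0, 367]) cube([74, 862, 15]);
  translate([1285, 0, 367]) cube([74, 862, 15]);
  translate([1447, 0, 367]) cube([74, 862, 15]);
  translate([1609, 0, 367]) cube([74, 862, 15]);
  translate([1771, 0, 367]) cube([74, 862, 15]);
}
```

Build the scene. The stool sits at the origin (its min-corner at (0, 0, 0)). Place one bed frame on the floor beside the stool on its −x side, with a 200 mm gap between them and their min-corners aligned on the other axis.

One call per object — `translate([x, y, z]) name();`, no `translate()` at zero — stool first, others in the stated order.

stool();
translate([-2196, 0, 0]) bed_frame();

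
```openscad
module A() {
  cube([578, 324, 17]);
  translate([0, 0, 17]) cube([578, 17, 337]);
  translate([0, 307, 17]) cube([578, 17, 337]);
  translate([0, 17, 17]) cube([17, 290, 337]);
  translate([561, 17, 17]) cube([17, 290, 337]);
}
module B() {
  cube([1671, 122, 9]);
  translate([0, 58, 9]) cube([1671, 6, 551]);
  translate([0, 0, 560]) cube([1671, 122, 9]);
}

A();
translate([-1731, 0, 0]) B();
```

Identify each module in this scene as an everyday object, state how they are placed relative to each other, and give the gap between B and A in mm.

The I-beam's nearest face is 60 mm from the open box's −x face.

A is an open box. B is an I-beam. The I-beam is on the floor beside the open box on its −x side. The gap between the I-beam and the open box is 60 mm.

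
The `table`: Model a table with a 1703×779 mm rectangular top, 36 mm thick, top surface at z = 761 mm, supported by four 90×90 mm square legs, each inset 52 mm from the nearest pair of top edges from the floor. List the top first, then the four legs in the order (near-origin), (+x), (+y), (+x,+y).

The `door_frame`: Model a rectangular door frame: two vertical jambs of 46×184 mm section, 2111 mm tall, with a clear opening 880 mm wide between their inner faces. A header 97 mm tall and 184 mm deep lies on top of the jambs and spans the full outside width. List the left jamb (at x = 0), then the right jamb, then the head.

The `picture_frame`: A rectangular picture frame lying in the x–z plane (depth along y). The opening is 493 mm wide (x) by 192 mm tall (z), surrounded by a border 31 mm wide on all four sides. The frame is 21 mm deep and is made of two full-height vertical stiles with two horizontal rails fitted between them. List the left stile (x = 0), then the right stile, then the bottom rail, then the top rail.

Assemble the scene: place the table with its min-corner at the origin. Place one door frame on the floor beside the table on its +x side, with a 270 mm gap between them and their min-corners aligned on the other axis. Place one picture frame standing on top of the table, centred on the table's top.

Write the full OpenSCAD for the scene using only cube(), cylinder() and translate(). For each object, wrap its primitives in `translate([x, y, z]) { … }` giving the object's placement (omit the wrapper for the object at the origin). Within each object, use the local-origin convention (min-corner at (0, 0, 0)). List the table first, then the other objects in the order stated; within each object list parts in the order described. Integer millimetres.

translate([0, 0, 725]) cube([1703, 779, 36]);
translate([52, 52, 0]) cube([90, 90, 725]);
translate([1561, 52, 0]) cube([90, 90, 725]);
translate([52, 637, 0]) cube([90, 90, 725]);
translate([1561, 637, 0]) cube([90, 90, 725]);
translate([1973, 0, 0]) {
  cube([46, 184, 2111]);
  translate([926, 0, 0]) cube([46, 184, 2111]);
  translate([0, 0, 2111]) cube([972, 184, 97]);
}
translate([574, 379, 761]) {
  cube([31, 21, 254]);
  translate([524, 0, 0]) cube([31, 21, 254]);
  translate([31, 0, 0]) cube([493, 21, 31]);
  translate([31, 0, 223]) cube([493, 21, 31]);
}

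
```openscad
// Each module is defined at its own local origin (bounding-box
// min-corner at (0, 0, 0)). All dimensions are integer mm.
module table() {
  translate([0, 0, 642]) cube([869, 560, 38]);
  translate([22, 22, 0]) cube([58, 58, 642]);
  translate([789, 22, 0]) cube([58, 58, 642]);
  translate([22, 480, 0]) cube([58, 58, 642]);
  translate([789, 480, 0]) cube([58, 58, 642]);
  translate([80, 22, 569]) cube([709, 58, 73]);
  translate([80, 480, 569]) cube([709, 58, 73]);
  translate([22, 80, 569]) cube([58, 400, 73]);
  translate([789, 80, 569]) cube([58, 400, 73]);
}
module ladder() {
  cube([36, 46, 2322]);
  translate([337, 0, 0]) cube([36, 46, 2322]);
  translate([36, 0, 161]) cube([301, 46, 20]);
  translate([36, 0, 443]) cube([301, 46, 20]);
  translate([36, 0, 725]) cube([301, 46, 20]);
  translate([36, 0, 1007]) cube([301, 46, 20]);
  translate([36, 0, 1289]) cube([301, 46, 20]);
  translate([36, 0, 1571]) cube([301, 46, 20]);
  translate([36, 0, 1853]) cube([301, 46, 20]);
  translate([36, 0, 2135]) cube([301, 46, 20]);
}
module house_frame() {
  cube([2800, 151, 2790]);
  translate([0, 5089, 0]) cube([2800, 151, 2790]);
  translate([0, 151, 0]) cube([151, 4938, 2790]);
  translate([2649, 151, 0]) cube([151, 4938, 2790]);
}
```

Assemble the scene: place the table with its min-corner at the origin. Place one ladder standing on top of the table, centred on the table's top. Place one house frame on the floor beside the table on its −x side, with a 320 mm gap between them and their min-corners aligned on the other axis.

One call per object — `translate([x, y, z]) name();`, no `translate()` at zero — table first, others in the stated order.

table();
translate([248, 257, 680]) ladder();
translate([-3120, 0, 0]) house_frame();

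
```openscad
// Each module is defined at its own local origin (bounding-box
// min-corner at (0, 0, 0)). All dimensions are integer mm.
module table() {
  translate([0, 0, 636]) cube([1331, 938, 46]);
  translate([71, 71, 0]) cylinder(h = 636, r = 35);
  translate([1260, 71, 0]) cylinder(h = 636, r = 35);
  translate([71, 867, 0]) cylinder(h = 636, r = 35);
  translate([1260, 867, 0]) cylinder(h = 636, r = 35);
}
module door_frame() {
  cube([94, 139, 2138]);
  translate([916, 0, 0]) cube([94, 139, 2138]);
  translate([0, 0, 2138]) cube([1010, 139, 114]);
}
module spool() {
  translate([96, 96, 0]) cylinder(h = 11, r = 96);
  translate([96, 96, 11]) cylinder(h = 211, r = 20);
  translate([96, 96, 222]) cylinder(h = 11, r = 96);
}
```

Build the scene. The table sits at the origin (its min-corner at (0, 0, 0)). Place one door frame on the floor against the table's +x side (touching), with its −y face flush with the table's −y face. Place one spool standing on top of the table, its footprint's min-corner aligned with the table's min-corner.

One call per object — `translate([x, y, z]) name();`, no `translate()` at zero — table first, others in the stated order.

table();
translate([1331, 0, 0]) door_frame();
translate([0, 0, 682]) spool();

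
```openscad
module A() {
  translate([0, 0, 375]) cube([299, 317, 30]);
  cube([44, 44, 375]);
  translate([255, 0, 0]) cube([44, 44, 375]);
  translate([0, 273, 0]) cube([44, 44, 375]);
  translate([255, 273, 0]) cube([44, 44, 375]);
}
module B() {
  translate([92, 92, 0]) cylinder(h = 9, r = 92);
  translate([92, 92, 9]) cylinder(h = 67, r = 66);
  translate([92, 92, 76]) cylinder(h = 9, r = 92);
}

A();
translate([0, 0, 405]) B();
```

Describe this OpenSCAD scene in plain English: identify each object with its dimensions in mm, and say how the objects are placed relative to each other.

A is a four-legged stool. The seat is a 299×317×30 mm slab whose top surface is at z = 405 mm; four square legs, each 44×44 mm in cross-section, run from the floor (z = 0) to the underside of the seat, each flush with a corner of the seat.

B is a spool: two coaxial disc flanges of radius 92 mm and thickness 9 mm, joined by a core cylinder of radius 66 mm and height 67 mm. The lower flange rests on z = 0 and the three cylinders share a vertical axis.

The spool is on top of the stool.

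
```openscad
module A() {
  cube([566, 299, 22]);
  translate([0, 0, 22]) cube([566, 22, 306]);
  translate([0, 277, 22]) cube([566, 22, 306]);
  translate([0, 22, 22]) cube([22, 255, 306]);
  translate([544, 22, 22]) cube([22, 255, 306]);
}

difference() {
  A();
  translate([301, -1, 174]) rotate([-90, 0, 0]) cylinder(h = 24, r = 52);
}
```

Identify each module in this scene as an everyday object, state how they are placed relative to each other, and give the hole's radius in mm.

The subtracted cylinder has r = 52 mm.

A is an open box. The open box has a circular hole through its front wall. The hole's radius is 52 mm.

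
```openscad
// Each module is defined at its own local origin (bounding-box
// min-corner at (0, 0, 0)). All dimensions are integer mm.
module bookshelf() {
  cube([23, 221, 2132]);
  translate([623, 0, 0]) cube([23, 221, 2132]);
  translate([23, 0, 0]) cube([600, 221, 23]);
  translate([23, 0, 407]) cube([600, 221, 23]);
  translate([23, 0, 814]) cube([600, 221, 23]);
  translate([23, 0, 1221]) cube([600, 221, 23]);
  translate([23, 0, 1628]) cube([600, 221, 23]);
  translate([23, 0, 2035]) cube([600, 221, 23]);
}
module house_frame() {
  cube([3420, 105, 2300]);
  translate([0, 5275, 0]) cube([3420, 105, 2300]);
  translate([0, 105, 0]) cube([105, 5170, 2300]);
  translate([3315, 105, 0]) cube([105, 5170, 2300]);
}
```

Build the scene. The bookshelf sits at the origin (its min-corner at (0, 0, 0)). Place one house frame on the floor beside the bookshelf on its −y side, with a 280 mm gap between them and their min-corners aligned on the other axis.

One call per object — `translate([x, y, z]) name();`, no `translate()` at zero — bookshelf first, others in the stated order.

bookshelf();
translate([0, -5660, 0]) house_frame();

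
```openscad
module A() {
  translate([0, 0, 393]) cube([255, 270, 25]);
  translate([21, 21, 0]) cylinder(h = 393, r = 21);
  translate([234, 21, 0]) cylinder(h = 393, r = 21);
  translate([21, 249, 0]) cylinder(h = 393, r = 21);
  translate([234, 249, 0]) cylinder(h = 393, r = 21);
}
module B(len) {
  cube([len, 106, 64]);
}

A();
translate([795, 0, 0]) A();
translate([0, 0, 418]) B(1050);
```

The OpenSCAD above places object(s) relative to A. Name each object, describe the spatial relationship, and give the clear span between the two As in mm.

Second stool starts at x = 795; first ends at x = 255; clear span = 795 − 255 = 540 mm.

A is a stool. B is a beam. A beam spans the tops of two stools. The clear span between the two stools is 540 mm.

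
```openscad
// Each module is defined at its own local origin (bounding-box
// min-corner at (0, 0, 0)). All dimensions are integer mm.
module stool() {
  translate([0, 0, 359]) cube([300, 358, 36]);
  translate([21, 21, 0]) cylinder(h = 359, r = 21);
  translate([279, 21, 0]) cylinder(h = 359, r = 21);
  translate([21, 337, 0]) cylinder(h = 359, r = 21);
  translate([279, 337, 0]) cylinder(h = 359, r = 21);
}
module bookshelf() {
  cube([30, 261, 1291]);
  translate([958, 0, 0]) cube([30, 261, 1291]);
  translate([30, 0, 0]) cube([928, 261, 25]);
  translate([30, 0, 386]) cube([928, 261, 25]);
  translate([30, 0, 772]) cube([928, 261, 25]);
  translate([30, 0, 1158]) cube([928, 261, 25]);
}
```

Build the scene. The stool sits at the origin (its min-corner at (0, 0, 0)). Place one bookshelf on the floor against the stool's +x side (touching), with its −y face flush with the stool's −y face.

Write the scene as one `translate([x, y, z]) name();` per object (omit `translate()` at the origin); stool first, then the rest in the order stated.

stool();
translate([300, 0, 0]) bookshelf();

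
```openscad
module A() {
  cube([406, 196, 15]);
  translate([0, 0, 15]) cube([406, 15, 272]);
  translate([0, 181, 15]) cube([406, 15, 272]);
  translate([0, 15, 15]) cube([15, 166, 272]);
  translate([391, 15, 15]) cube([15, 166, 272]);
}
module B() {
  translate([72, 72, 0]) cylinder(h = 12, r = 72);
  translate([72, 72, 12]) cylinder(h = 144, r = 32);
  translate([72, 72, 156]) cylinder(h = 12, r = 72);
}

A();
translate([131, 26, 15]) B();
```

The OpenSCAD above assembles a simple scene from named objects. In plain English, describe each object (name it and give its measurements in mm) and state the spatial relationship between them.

A is an open storage box with external size 406×196×287 mm and wall thickness 15 mm (the base is also 15 mm thick). The base covers the whole footprint; the four walls stand on the base, with the y-facing walls full-width and the x-facing walls fitting between their inner faces.

B is a spool: two coaxial disc flanges of radius 72 mm and thickness 12 mm, joined by a core cylinder of radius 32 mm and height 144 mm. The lower flange rests on z = 0 and the three cylinders share a vertical axis.

The spool sits inside the open box, centred.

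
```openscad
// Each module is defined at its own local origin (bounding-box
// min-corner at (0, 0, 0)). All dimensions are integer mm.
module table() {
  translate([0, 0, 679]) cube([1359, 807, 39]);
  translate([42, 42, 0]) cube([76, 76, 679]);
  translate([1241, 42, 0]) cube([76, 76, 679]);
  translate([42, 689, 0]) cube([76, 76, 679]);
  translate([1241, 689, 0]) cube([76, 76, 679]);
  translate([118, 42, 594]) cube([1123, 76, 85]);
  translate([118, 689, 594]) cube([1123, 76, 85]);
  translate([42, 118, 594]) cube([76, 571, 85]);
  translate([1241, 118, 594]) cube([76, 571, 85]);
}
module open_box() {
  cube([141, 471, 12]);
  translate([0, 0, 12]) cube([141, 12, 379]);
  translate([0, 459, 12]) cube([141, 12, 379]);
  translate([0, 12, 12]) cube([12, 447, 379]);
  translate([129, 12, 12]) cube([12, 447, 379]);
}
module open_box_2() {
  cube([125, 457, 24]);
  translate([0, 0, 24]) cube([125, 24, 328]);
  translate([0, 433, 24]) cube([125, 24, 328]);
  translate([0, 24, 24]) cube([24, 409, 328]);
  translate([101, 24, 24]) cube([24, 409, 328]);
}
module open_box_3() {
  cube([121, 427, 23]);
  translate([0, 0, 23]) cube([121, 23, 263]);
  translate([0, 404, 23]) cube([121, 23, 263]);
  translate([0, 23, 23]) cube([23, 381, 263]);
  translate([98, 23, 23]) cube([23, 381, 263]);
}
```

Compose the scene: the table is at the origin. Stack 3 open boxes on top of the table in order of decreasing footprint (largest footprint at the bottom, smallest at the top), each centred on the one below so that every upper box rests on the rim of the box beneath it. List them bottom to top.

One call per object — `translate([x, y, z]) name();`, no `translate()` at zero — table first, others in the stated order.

table();
translate([609, 168, 718]) open_box();
translate([617, 175, 1109]) open_box_2();
translate([619, 190, 1461]) open_box_3();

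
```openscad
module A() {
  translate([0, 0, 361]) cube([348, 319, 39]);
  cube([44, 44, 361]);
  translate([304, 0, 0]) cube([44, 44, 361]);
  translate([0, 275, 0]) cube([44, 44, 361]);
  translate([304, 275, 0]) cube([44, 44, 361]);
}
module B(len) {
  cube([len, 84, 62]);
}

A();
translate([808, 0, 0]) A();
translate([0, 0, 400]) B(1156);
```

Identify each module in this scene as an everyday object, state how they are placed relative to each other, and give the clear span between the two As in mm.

Second stool starts at x = 808; first ends at x = 348; clear span = 808 − 348 = 460 mm.

A is a stool. B is a beam. A beam spans the tops of two stools. The clear span between the two stools is 460 mm.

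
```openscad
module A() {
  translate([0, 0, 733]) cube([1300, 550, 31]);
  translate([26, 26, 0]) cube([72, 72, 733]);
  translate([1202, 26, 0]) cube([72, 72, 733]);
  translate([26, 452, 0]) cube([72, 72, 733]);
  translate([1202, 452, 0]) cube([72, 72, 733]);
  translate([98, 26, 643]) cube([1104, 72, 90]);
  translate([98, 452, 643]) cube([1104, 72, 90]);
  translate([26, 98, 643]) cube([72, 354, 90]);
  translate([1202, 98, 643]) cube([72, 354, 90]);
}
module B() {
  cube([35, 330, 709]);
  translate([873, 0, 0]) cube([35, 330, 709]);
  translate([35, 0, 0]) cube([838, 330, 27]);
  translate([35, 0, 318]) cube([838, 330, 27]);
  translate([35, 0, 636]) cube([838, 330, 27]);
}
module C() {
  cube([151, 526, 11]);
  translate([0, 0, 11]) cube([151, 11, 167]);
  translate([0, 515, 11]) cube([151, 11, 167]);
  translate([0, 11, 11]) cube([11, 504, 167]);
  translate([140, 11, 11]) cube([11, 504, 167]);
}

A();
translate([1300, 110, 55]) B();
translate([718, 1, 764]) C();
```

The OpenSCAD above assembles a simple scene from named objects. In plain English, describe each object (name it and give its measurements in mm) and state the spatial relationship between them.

A is a table with a 1300×550 mm rectangular top, 31 mm thick, top surface at z = 764 mm, supported by four 72×72 mm square legs, each inset 26 mm from the nearest pair of top edges, running from the floor. Four apron rails, 72 mm thick and 90 mm tall, run between adjacent legs with their top edges flush with the underside of the top and their outer faces flush with the legs' outer faces.

B is a bookshelf 908 mm wide overall, 330 mm deep and 709 mm tall. The two sides are 35 mm thick vertical panels. 3 horizontal shelves of 27 mm thickness span between the inner faces of the sides; the lowest shelf sits on the floor and shelves are stacked with a clear vertical gap of 291 mm between each pair.

C is an open storage box with external size 151×526×178 mm and wall thickness 11 mm (the base is also 11 mm thick). The base covers the whole footprint; the four walls stand on the base, with the y-facing walls full-width and the x-facing walls fitting between their inner faces.

The bookshelf is beside the table with their tops flush at z = 764. The open box is on top of the table.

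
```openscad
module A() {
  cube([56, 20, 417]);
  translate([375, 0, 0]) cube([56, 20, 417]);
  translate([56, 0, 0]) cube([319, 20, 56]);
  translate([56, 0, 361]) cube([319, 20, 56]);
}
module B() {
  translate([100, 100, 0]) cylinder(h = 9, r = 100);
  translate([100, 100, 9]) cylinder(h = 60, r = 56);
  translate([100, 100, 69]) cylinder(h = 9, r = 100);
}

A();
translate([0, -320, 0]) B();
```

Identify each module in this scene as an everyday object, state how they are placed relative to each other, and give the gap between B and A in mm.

The spool's nearest face is 120 mm from the picture frame's −y face.

A is a picture frame. B is a spool. The spool is on the floor beside the picture frame on its −y side. The gap between the spool and the picture frame is 120 mm.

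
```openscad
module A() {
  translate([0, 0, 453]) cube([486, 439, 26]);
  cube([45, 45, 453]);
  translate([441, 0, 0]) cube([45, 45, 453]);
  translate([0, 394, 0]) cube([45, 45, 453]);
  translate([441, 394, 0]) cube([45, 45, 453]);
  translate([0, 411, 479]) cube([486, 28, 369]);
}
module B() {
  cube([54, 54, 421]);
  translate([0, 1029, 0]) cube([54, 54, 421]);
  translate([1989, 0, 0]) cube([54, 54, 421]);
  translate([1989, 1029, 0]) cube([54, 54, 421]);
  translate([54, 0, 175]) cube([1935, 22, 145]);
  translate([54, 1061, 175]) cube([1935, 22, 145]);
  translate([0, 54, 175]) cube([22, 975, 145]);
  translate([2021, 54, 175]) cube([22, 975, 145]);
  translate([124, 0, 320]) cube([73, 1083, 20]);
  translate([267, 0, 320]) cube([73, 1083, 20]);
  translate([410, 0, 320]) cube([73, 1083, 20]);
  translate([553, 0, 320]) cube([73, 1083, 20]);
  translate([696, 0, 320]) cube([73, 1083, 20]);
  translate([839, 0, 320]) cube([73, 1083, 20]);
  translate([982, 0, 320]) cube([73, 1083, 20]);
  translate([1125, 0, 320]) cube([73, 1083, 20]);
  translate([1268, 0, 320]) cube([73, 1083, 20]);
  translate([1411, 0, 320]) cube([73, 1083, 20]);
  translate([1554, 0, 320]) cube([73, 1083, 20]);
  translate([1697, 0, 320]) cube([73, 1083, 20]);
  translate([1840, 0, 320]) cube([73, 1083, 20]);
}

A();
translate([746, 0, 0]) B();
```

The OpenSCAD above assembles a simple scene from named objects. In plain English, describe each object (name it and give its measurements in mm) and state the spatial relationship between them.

A is a chair. The seat is a 486×439×26 mm slab with its top at z = 479 mm, on four 45×45 mm corner legs (flush with the seat edges, standing on z = 0). A flat backrest 28 mm thick, 369 mm tall, spans the full seat width and rises from the seat top along its +y edge, rear face flush with the rear of the seat.

B is a bed frame 2043 mm long (x) by 1083 mm wide (y). Four 54×54 mm corner posts, 421 mm tall, at the corners of the footprint. Four rails of 22 mm thickness and 145 mm height run between adjacent posts with their undersides at z = 175 mm, their outer faces flush with the outside of the frame (the two x-running rails run between the posts' inner faces; the two y-running rails run between the posts' inner faces). 13 slats, each 73 mm wide (x) and 20 mm thick, lie across the top of the two x-running rails, running the full 1083 mm width of the frame in y; the slats are evenly spaced along x between the inner faces of the end posts with equal gaps (rounded down to the nearest mm) at the −x end and between each pair — any rounding remainder accumulates at the +x end.

The bed frame is on the floor beside the chair on its +x side.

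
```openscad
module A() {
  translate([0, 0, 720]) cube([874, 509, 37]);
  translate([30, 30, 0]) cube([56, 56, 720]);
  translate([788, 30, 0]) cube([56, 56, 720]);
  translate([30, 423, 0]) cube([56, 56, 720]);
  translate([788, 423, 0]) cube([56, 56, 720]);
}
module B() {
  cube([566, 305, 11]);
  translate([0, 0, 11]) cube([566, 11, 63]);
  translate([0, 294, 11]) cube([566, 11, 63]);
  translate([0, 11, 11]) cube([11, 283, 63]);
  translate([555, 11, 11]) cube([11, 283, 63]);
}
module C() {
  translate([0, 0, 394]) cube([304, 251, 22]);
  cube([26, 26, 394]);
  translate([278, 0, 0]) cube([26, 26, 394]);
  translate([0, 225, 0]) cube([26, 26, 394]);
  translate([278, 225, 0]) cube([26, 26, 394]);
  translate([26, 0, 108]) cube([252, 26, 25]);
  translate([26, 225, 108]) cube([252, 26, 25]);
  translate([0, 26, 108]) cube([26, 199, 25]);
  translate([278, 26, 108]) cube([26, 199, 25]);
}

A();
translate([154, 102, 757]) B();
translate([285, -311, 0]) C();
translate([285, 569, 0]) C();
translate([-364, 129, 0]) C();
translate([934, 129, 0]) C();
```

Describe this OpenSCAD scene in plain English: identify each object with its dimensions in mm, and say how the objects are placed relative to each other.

A is a table with a 874×509 mm rectangular top, 37 mm thick, top surface at z = 757 mm, supported by four 56×56 mm square legs, each inset 30 mm from the nearest pair of top edges, running from the floor.

B is an open-topped rectangular box: outside dimensions 566×305×74 mm, with a uniform wall and base thickness of 11 mm. The base is a full 566×305 slab on the floor; four walls sit on top of the base. The front and back walls (the −y and +y sides) span the full width; the two side walls fit between them.

C is a simple wooden stool: a rectangular seat 304 mm (x) by 251 mm (y), 22 mm thick, top face at z = 416 mm, on four square legs, each 26×26 mm in cross-section. The legs rest on z = 0, each flush with a corner of the seat. Four stretchers, 26 mm wide and 25 mm tall, connect adjacent legs with their undersides at z = 108 mm, each running between the inner faces of the legs it joins and aligned with the legs' outer faces on the other axis.

The open box is on top of the table, centred. Four stools sit around the table at the −y, +y, −x, +x sides.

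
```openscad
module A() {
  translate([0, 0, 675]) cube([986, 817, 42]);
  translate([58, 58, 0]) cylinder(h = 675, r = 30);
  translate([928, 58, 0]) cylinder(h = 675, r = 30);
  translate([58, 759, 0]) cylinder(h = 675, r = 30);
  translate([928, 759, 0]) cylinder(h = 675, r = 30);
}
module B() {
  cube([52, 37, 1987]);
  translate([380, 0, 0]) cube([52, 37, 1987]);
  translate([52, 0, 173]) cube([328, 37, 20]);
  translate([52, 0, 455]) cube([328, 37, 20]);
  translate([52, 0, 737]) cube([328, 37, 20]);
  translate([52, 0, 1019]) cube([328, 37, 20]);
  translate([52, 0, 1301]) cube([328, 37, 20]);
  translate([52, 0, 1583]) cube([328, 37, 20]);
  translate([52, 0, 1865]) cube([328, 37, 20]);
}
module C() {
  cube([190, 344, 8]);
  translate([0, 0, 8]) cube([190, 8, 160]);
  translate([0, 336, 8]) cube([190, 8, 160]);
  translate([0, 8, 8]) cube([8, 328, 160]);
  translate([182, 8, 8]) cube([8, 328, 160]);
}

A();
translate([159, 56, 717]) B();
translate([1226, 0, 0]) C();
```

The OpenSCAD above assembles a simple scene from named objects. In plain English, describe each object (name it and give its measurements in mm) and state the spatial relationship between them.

A is a rectangular dining table. The top is 986×817×42 mm with its upper surface at z = 717 mm. It stands on four round legs of 60 mm diameter, each leg's bounding box inset 28 mm from the nearest pair of top edges, running from the floor to the underside of the top.

B is a straight ladder. Two 52×37 mm vertical rails, 1987 mm tall, stand 432 mm apart (outside-to-outside) with their front faces coplanar on the −y side. 7 rungs, each 37 mm deep and 20 mm tall, span between the inner faces of the rails, front faces flush with the rails. The lowest rung's underside is at z = 173 mm and rungs are spaced 282 mm apart (underside to underside).

C is an open-topped rectangular box: outside dimensions 190×344×168 mm, with a uniform wall and base thickness of 8 mm. The base is a full 190×344 slab on the floor; four walls sit on top of the base. The front and back walls (the −y and +y sides) span the full width; the two side walls fit between them.

The ladder is on top of the table. The open box is on the floor beside the table on its +x side.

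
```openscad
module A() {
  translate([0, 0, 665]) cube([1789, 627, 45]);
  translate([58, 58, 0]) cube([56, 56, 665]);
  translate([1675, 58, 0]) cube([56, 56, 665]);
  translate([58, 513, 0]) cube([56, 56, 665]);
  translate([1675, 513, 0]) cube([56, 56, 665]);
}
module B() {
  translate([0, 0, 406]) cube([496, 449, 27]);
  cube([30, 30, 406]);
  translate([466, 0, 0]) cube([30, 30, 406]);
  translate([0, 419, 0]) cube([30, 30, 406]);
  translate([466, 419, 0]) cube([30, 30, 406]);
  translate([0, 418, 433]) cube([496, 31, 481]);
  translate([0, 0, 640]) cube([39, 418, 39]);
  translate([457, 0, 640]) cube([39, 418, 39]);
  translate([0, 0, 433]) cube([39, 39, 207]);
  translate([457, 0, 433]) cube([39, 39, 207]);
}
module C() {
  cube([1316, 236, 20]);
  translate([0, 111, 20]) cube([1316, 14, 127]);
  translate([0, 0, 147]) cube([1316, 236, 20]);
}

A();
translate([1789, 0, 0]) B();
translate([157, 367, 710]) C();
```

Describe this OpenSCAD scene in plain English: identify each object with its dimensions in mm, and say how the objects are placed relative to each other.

A is a table: top 1789 mm (x) × 627 mm (y), 45 mm thick, upper face at z = 710 mm, on four 56×56 mm square legs, each inset 58 mm from the nearest pair of top edges, running from z = 0 to the bottom of the top.

B is a chair: 496×449 mm seat, 27 mm thick, top at z = 433 mm, on four 30 mm square corner legs flush with the seat edges. A 31 mm thick backrest slab spans the full seat width, extending 481 mm above the seat top, its back face flush with the seat's +y edge. Two armrests of 39×39 mm section run along each side from the seat's front edge to the front of the backrest, top faces 246 mm above the seat top and outer faces flush with the seat's x-edges; a 39×39 mm post under the front of each armrest stands on the seat at the front corner.

C is an I-beam lying along x, 1316 mm long. Overall section height 167 mm. Two flanges 236 mm wide (y) and 20 mm thick, one on the floor and one at the top; a web 14 mm thick runs between them, centred on the flange width.

The chair is against the table's +x side, with their −y faces flush. The I-beam is on top of the table.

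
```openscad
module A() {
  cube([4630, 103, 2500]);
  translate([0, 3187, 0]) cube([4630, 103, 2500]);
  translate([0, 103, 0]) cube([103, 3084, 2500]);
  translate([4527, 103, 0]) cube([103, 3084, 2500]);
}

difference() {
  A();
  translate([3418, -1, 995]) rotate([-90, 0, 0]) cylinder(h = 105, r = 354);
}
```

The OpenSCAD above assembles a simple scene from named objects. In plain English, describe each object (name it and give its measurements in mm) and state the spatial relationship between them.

A is a box-shaped house frame (walls only): outside footprint 4630×3290 mm, wall height 2500 mm, wall thickness 103 mm. The two y-facing walls run the full x-width; the two x-facing walls fit between the inner faces of the y-facing walls.

The house frame has a circular hole of radius 354 mm through its front wall, centred at (x = 3418, z = 995).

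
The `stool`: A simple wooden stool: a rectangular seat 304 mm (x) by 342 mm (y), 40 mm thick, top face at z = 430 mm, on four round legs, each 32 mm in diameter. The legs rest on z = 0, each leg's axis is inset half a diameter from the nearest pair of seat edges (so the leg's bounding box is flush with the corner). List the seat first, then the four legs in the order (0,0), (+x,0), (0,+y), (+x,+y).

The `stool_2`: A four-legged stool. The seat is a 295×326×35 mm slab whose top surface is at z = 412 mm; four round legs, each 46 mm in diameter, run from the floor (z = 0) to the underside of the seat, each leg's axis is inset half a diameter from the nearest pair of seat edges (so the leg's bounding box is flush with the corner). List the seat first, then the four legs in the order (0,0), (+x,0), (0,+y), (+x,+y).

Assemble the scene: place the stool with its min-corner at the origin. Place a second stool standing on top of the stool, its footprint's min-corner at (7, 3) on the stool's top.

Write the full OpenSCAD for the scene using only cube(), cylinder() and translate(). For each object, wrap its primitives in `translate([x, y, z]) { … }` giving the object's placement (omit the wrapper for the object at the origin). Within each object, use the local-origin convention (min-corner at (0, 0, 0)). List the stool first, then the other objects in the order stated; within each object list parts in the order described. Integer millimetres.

translate([0, 0, 390]) cube([304, 342, 40]);
translate([16, 16, 0]) cylinder(h = 390, r = 16);
translate([288, 16, 0]) cylinder(h = 390, r = 16);
translate([16, 326, 0]) cylinder(h = 390, r = 16);
translate([288, 326, 0]) cylinder(h = 390, r = 16);
translate([7, 3, 430]) {
  translate([0, 0, 377]) cube([295, 326, 35]);
  translate([23, 23, 0]) cylinder(h = 377, r = 23);
  translate([272, 23, 0]) cylinder(h = 377, r = 23);
  translate([23, 303, 0]) cylinder(h = 377, r = 23);
  translate([272, 303, 0]) cylinder(h = 377, r = 23);
}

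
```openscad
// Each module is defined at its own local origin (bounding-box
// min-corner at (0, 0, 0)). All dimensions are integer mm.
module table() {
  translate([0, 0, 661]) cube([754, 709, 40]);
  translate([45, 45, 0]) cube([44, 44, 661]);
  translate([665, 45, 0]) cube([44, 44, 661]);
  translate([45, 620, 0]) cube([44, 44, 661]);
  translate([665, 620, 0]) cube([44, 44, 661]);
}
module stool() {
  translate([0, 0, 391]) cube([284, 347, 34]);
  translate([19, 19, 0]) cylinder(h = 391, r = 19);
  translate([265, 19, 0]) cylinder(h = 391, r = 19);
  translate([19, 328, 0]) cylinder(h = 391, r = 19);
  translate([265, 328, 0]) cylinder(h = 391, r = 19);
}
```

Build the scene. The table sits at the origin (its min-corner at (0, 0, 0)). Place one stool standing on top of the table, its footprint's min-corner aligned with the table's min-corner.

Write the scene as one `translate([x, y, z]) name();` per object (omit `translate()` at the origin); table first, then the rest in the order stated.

table();
translate([0, 0, 701]) stool();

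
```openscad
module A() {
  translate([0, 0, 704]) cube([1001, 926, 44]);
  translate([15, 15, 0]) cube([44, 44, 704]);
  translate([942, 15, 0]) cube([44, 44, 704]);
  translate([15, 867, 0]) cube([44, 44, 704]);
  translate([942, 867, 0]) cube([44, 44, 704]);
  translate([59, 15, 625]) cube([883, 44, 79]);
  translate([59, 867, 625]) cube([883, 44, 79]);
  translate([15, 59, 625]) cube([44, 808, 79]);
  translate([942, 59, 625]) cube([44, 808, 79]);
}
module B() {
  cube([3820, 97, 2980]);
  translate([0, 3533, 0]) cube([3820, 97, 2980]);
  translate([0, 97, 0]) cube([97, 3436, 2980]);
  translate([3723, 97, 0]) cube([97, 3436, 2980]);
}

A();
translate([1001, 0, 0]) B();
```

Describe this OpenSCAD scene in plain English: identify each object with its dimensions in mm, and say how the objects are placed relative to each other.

A is a table: top 1001 mm (x) × 926 mm (y), 44 mm thick, upper face at z = 748 mm, on four 44×44 mm square legs, each inset 15 mm from the nearest pair of top edges, running from z = 0 to the bottom of the top. Four apron rails, 44 mm thick and 79 mm tall, run between adjacent legs with their top edges flush with the underside of the top and their outer faces flush with the legs' outer faces.

B is the wall frame of a small rectangular building: four walls, each 2980 mm tall and 97 mm thick, enclosing a footprint 3820 mm (x) by 3630 mm (y) outside-to-outside, with no floor or roof. The front and back walls (the −y and +y sides) span the full width; the two side walls fit between them.

The house frame is against the table's +x side, with their −y faces flush.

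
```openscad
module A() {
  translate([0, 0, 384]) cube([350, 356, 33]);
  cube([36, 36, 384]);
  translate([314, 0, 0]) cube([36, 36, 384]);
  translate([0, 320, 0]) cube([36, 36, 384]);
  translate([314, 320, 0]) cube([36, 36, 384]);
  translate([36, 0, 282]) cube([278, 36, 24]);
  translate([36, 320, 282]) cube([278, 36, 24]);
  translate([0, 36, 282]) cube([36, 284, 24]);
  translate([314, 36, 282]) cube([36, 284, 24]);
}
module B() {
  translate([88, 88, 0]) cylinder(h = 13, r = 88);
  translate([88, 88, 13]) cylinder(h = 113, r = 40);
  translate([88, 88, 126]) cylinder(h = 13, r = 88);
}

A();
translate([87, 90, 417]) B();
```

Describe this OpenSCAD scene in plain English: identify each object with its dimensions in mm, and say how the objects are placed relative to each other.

A is a four-legged stool. The seat is a 350×356×33 mm slab whose top surface is at z = 417 mm; four square legs, each 36×36 mm in cross-section, run from the floor (z = 0) to the underside of the seat, each flush with a corner of the seat. Four stretchers, 36 mm wide and 24 mm tall, connect adjacent legs with their undersides at z = 282 mm, each running between the inner faces of the legs it joins and aligned with the legs' outer faces on the other axis.

B is a spool: two coaxial disc flanges of radius 88 mm and thickness 13 mm, joined by a core cylinder of radius 40 mm and height 113 mm. The lower flange rests on z = 0 and the three cylinders share a vertical axis.

The spool is on top of the stool, centred.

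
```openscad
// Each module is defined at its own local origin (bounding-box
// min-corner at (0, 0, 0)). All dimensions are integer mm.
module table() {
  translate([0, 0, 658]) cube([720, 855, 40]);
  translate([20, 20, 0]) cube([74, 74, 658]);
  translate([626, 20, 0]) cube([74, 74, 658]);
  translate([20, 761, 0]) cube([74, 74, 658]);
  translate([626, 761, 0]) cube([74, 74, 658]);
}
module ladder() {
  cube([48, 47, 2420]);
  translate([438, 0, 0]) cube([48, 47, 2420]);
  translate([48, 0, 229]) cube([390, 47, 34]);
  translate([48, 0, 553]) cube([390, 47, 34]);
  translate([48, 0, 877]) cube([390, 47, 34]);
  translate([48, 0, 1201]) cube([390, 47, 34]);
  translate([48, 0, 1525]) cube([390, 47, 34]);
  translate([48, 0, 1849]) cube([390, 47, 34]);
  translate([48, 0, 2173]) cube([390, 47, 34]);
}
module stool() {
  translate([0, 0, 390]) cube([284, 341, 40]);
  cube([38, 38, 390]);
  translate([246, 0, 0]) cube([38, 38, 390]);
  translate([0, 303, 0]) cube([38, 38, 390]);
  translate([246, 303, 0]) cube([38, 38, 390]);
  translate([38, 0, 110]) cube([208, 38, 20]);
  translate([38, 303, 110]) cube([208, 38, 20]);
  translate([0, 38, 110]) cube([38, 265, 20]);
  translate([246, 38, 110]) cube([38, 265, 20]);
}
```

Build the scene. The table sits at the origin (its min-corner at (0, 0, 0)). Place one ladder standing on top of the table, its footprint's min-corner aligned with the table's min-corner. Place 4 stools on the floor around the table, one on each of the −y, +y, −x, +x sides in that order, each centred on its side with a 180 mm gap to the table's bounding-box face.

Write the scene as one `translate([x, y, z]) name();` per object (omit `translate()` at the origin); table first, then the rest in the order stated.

table();
translate([0, 0, 698]) ladder();
translate([218, -521, 0]) stool();
translate([218, 1035, 0]) stool();
translate([-464, 257, 0]) stool();
translate([900, 257, 0]) stool();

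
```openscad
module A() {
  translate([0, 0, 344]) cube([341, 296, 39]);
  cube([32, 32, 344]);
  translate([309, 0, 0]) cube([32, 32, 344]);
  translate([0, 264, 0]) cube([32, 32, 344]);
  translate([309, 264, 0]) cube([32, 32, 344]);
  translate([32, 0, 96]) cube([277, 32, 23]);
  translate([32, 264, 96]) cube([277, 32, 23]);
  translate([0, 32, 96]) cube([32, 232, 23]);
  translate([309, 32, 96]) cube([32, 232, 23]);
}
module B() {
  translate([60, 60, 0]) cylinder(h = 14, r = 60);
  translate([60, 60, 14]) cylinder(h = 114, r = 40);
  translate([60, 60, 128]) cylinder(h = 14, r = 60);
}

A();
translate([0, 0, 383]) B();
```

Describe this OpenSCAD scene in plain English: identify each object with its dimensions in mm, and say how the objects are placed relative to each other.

A is a simple wooden stool: a rectangular seat 341 mm (x) by 296 mm (y), 39 mm thick, top face at z = 383 mm, on four square legs, each 32×32 mm in cross-section. The legs rest on z = 0, each flush with a corner of the seat. Four stretchers, 32 mm wide and 23 mm tall, connect adjacent legs with their undersides at z = 96 mm, each running between the inner faces of the legs it joins and aligned with the legs' outer faces on the other axis.

B is a spool: two coaxial disc flanges of radius 60 mm and thickness 14 mm, joined by a core cylinder of radius 40 mm and height 114 mm. The lower flange rests on z = 0 and the three cylinders share a vertical axis.

The spool is on top of the stool.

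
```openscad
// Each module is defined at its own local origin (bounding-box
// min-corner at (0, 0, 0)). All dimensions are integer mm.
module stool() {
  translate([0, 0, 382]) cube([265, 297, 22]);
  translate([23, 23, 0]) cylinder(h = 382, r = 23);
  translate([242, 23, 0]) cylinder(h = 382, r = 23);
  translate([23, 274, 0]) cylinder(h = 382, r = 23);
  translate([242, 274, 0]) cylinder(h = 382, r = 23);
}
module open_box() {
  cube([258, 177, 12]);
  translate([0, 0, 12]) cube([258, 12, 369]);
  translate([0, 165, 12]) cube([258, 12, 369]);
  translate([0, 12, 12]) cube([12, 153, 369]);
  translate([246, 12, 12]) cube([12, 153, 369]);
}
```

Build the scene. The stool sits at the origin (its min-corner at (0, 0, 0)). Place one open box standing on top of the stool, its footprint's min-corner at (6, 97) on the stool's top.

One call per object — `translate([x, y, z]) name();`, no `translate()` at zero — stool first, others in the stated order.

stool();
translate([6, 97, 404]) open_box();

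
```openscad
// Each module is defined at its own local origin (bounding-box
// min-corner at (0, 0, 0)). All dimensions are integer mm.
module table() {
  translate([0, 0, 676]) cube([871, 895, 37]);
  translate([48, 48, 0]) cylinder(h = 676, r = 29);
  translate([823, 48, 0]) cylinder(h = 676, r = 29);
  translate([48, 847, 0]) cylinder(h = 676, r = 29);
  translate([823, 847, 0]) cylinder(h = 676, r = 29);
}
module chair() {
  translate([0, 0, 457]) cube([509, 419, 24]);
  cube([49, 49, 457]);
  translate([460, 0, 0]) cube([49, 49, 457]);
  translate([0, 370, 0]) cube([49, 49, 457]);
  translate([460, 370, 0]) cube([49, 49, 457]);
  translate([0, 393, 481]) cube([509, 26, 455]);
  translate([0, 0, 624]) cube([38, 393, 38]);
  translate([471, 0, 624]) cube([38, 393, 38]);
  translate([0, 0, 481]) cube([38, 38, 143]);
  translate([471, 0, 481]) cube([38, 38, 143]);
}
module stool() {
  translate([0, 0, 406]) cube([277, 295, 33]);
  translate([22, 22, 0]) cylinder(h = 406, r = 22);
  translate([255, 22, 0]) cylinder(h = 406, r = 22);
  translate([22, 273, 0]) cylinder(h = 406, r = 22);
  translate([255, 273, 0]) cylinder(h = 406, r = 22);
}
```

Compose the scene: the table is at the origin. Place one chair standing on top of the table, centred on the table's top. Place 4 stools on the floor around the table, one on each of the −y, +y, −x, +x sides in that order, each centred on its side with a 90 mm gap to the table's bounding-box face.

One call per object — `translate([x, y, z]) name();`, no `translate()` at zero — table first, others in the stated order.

table();
translate([181, 238, 713]) chair();
translate([297, -385, 0]) stool();
translate([297, 985, 0]) stool();
translate([-367, 300, 0]) stool();
translate([961, 300, 0]) stool();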